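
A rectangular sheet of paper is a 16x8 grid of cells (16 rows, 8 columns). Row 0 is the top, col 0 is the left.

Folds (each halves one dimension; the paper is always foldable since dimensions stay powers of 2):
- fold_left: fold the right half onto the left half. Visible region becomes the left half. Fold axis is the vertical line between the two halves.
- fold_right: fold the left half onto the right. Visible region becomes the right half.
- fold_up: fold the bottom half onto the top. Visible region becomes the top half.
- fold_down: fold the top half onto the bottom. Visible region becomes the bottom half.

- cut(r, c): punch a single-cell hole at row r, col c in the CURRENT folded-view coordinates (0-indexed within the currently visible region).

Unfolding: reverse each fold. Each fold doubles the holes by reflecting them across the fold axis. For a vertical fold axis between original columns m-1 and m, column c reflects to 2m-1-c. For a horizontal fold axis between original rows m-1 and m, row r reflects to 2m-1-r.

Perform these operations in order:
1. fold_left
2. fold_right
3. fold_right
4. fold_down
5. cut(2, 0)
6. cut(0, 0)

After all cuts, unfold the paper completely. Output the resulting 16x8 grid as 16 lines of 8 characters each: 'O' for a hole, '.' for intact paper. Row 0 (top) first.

Op 1 fold_left: fold axis v@4; visible region now rows[0,16) x cols[0,4) = 16x4
Op 2 fold_right: fold axis v@2; visible region now rows[0,16) x cols[2,4) = 16x2
Op 3 fold_right: fold axis v@3; visible region now rows[0,16) x cols[3,4) = 16x1
Op 4 fold_down: fold axis h@8; visible region now rows[8,16) x cols[3,4) = 8x1
Op 5 cut(2, 0): punch at orig (10,3); cuts so far [(10, 3)]; region rows[8,16) x cols[3,4) = 8x1
Op 6 cut(0, 0): punch at orig (8,3); cuts so far [(8, 3), (10, 3)]; region rows[8,16) x cols[3,4) = 8x1
Unfold 1 (reflect across h@8): 4 holes -> [(5, 3), (7, 3), (8, 3), (10, 3)]
Unfold 2 (reflect across v@3): 8 holes -> [(5, 2), (5, 3), (7, 2), (7, 3), (8, 2), (8, 3), (10, 2), (10, 3)]
Unfold 3 (reflect across v@2): 16 holes -> [(5, 0), (5, 1), (5, 2), (5, 3), (7, 0), (7, 1), (7, 2), (7, 3), (8, 0), (8, 1), (8, 2), (8, 3), (10, 0), (10, 1), (10, 2), (10, 3)]
Unfold 4 (reflect across v@4): 32 holes -> [(5, 0), (5, 1), (5, 2), (5, 3), (5, 4), (5, 5), (5, 6), (5, 7), (7, 0), (7, 1), (7, 2), (7, 3), (7, 4), (7, 5), (7, 6), (7, 7), (8, 0), (8, 1), (8, 2), (8, 3), (8, 4), (8, 5), (8, 6), (8, 7), (10, 0), (10, 1), (10, 2), (10, 3), (10, 4), (10, 5), (10, 6), (10, 7)]

Answer: ........
........
........
........
........
OOOOOOOO
........
OOOOOOOO
OOOOOOOO
........
OOOOOOOO
........
........
........
........
........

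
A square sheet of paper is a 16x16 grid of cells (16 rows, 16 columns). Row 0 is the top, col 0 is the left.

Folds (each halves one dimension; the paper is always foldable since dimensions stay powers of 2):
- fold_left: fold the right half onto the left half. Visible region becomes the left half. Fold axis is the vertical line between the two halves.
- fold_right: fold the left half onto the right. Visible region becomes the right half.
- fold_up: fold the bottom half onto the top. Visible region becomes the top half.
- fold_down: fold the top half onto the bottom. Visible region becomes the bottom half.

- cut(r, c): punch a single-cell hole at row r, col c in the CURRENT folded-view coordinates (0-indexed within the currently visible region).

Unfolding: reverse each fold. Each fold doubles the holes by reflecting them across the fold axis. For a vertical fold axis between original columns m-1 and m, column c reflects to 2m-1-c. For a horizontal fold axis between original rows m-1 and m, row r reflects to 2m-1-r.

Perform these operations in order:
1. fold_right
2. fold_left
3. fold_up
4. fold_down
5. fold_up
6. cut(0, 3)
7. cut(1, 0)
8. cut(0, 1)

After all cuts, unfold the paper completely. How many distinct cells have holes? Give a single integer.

Answer: 96

Derivation:
Op 1 fold_right: fold axis v@8; visible region now rows[0,16) x cols[8,16) = 16x8
Op 2 fold_left: fold axis v@12; visible region now rows[0,16) x cols[8,12) = 16x4
Op 3 fold_up: fold axis h@8; visible region now rows[0,8) x cols[8,12) = 8x4
Op 4 fold_down: fold axis h@4; visible region now rows[4,8) x cols[8,12) = 4x4
Op 5 fold_up: fold axis h@6; visible region now rows[4,6) x cols[8,12) = 2x4
Op 6 cut(0, 3): punch at orig (4,11); cuts so far [(4, 11)]; region rows[4,6) x cols[8,12) = 2x4
Op 7 cut(1, 0): punch at orig (5,8); cuts so far [(4, 11), (5, 8)]; region rows[4,6) x cols[8,12) = 2x4
Op 8 cut(0, 1): punch at orig (4,9); cuts so far [(4, 9), (4, 11), (5, 8)]; region rows[4,6) x cols[8,12) = 2x4
Unfold 1 (reflect across h@6): 6 holes -> [(4, 9), (4, 11), (5, 8), (6, 8), (7, 9), (7, 11)]
Unfold 2 (reflect across h@4): 12 holes -> [(0, 9), (0, 11), (1, 8), (2, 8), (3, 9), (3, 11), (4, 9), (4, 11), (5, 8), (6, 8), (7, 9), (7, 11)]
Unfold 3 (reflect across h@8): 24 holes -> [(0, 9), (0, 11), (1, 8), (2, 8), (3, 9), (3, 11), (4, 9), (4, 11), (5, 8), (6, 8), (7, 9), (7, 11), (8, 9), (8, 11), (9, 8), (10, 8), (11, 9), (11, 11), (12, 9), (12, 11), (13, 8), (14, 8), (15, 9), (15, 11)]
Unfold 4 (reflect across v@12): 48 holes -> [(0, 9), (0, 11), (0, 12), (0, 14), (1, 8), (1, 15), (2, 8), (2, 15), (3, 9), (3, 11), (3, 12), (3, 14), (4, 9), (4, 11), (4, 12), (4, 14), (5, 8), (5, 15), (6, 8), (6, 15), (7, 9), (7, 11), (7, 12), (7, 14), (8, 9), (8, 11), (8, 12), (8, 14), (9, 8), (9, 15), (10, 8), (10, 15), (11, 9), (11, 11), (11, 12), (11, 14), (12, 9), (12, 11), (12, 12), (12, 14), (13, 8), (13, 15), (14, 8), (14, 15), (15, 9), (15, 11), (15, 12), (15, 14)]
Unfold 5 (reflect across v@8): 96 holes -> [(0, 1), (0, 3), (0, 4), (0, 6), (0, 9), (0, 11), (0, 12), (0, 14), (1, 0), (1, 7), (1, 8), (1, 15), (2, 0), (2, 7), (2, 8), (2, 15), (3, 1), (3, 3), (3, 4), (3, 6), (3, 9), (3, 11), (3, 12), (3, 14), (4, 1), (4, 3), (4, 4), (4, 6), (4, 9), (4, 11), (4, 12), (4, 14), (5, 0), (5, 7), (5, 8), (5, 15), (6, 0), (6, 7), (6, 8), (6, 15), (7, 1), (7, 3), (7, 4), (7, 6), (7, 9), (7, 11), (7, 12), (7, 14), (8, 1), (8, 3), (8, 4), (8, 6), (8, 9), (8, 11), (8, 12), (8, 14), (9, 0), (9, 7), (9, 8), (9, 15), (10, 0), (10, 7), (10, 8), (10, 15), (11, 1), (11, 3), (11, 4), (11, 6), (11, 9), (11, 11), (11, 12), (11, 14), (12, 1), (12, 3), (12, 4), (12, 6), (12, 9), (12, 11), (12, 12), (12, 14), (13, 0), (13, 7), (13, 8), (13, 15), (14, 0), (14, 7), (14, 8), (14, 15), (15, 1), (15, 3), (15, 4), (15, 6), (15, 9), (15, 11), (15, 12), (15, 14)]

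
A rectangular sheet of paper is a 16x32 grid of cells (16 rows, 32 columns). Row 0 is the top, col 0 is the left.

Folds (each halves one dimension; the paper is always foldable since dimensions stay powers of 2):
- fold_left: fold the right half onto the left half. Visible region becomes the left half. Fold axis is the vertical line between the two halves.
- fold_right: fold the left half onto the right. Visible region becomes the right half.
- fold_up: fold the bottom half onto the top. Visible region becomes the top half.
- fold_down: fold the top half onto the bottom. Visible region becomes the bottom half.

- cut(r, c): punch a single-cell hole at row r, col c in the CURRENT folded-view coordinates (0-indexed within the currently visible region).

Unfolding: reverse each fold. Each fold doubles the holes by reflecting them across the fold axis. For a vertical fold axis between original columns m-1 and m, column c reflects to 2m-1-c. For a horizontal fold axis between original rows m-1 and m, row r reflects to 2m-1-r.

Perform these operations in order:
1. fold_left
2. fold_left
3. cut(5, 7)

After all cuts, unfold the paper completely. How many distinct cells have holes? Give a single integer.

Op 1 fold_left: fold axis v@16; visible region now rows[0,16) x cols[0,16) = 16x16
Op 2 fold_left: fold axis v@8; visible region now rows[0,16) x cols[0,8) = 16x8
Op 3 cut(5, 7): punch at orig (5,7); cuts so far [(5, 7)]; region rows[0,16) x cols[0,8) = 16x8
Unfold 1 (reflect across v@8): 2 holes -> [(5, 7), (5, 8)]
Unfold 2 (reflect across v@16): 4 holes -> [(5, 7), (5, 8), (5, 23), (5, 24)]

Answer: 4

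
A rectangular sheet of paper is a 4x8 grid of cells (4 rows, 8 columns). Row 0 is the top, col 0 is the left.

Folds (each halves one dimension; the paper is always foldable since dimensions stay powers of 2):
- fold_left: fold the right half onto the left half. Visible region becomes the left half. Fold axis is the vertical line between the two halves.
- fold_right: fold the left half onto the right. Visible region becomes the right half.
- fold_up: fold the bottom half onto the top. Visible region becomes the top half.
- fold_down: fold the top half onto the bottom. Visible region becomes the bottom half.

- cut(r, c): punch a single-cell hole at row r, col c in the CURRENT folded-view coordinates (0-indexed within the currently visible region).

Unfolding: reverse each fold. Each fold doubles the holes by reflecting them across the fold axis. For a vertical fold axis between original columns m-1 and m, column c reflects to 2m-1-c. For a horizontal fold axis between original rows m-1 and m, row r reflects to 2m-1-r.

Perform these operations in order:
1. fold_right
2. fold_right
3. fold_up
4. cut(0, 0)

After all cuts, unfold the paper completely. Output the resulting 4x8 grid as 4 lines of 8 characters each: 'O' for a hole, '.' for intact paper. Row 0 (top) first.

Op 1 fold_right: fold axis v@4; visible region now rows[0,4) x cols[4,8) = 4x4
Op 2 fold_right: fold axis v@6; visible region now rows[0,4) x cols[6,8) = 4x2
Op 3 fold_up: fold axis h@2; visible region now rows[0,2) x cols[6,8) = 2x2
Op 4 cut(0, 0): punch at orig (0,6); cuts so far [(0, 6)]; region rows[0,2) x cols[6,8) = 2x2
Unfold 1 (reflect across h@2): 2 holes -> [(0, 6), (3, 6)]
Unfold 2 (reflect across v@6): 4 holes -> [(0, 5), (0, 6), (3, 5), (3, 6)]
Unfold 3 (reflect across v@4): 8 holes -> [(0, 1), (0, 2), (0, 5), (0, 6), (3, 1), (3, 2), (3, 5), (3, 6)]

Answer: .OO..OO.
........
........
.OO..OO.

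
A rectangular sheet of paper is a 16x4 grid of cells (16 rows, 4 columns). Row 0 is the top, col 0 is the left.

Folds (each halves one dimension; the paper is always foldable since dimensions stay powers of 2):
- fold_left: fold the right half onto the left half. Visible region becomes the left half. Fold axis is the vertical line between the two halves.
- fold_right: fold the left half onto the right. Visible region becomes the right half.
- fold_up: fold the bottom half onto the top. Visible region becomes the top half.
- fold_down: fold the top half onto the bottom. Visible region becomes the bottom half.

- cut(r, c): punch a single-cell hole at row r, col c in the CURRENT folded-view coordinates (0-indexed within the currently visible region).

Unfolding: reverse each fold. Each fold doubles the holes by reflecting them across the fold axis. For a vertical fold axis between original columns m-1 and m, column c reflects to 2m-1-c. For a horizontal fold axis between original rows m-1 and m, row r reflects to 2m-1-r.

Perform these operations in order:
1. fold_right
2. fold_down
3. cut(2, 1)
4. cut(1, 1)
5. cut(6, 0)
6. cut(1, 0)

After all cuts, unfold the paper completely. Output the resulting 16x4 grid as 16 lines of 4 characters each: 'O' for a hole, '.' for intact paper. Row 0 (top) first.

Answer: ....
.OO.
....
....
....
O..O
OOOO
....
....
OOOO
O..O
....
....
....
.OO.
....

Derivation:
Op 1 fold_right: fold axis v@2; visible region now rows[0,16) x cols[2,4) = 16x2
Op 2 fold_down: fold axis h@8; visible region now rows[8,16) x cols[2,4) = 8x2
Op 3 cut(2, 1): punch at orig (10,3); cuts so far [(10, 3)]; region rows[8,16) x cols[2,4) = 8x2
Op 4 cut(1, 1): punch at orig (9,3); cuts so far [(9, 3), (10, 3)]; region rows[8,16) x cols[2,4) = 8x2
Op 5 cut(6, 0): punch at orig (14,2); cuts so far [(9, 3), (10, 3), (14, 2)]; region rows[8,16) x cols[2,4) = 8x2
Op 6 cut(1, 0): punch at orig (9,2); cuts so far [(9, 2), (9, 3), (10, 3), (14, 2)]; region rows[8,16) x cols[2,4) = 8x2
Unfold 1 (reflect across h@8): 8 holes -> [(1, 2), (5, 3), (6, 2), (6, 3), (9, 2), (9, 3), (10, 3), (14, 2)]
Unfold 2 (reflect across v@2): 16 holes -> [(1, 1), (1, 2), (5, 0), (5, 3), (6, 0), (6, 1), (6, 2), (6, 3), (9, 0), (9, 1), (9, 2), (9, 3), (10, 0), (10, 3), (14, 1), (14, 2)]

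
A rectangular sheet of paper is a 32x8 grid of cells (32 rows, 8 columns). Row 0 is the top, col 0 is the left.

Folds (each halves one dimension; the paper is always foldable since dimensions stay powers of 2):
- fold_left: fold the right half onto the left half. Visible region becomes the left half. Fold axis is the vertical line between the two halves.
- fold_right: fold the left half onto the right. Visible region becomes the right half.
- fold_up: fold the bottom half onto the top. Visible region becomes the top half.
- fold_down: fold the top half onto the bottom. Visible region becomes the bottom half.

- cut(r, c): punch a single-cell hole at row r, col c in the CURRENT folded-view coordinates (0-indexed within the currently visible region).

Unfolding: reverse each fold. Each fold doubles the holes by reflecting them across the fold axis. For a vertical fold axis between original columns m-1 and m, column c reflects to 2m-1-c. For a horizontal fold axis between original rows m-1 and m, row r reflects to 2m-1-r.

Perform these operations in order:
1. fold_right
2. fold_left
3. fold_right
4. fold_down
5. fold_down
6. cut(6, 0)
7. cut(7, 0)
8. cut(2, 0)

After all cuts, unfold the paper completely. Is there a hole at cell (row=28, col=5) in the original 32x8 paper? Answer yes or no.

Op 1 fold_right: fold axis v@4; visible region now rows[0,32) x cols[4,8) = 32x4
Op 2 fold_left: fold axis v@6; visible region now rows[0,32) x cols[4,6) = 32x2
Op 3 fold_right: fold axis v@5; visible region now rows[0,32) x cols[5,6) = 32x1
Op 4 fold_down: fold axis h@16; visible region now rows[16,32) x cols[5,6) = 16x1
Op 5 fold_down: fold axis h@24; visible region now rows[24,32) x cols[5,6) = 8x1
Op 6 cut(6, 0): punch at orig (30,5); cuts so far [(30, 5)]; region rows[24,32) x cols[5,6) = 8x1
Op 7 cut(7, 0): punch at orig (31,5); cuts so far [(30, 5), (31, 5)]; region rows[24,32) x cols[5,6) = 8x1
Op 8 cut(2, 0): punch at orig (26,5); cuts so far [(26, 5), (30, 5), (31, 5)]; region rows[24,32) x cols[5,6) = 8x1
Unfold 1 (reflect across h@24): 6 holes -> [(16, 5), (17, 5), (21, 5), (26, 5), (30, 5), (31, 5)]
Unfold 2 (reflect across h@16): 12 holes -> [(0, 5), (1, 5), (5, 5), (10, 5), (14, 5), (15, 5), (16, 5), (17, 5), (21, 5), (26, 5), (30, 5), (31, 5)]
Unfold 3 (reflect across v@5): 24 holes -> [(0, 4), (0, 5), (1, 4), (1, 5), (5, 4), (5, 5), (10, 4), (10, 5), (14, 4), (14, 5), (15, 4), (15, 5), (16, 4), (16, 5), (17, 4), (17, 5), (21, 4), (21, 5), (26, 4), (26, 5), (30, 4), (30, 5), (31, 4), (31, 5)]
Unfold 4 (reflect across v@6): 48 holes -> [(0, 4), (0, 5), (0, 6), (0, 7), (1, 4), (1, 5), (1, 6), (1, 7), (5, 4), (5, 5), (5, 6), (5, 7), (10, 4), (10, 5), (10, 6), (10, 7), (14, 4), (14, 5), (14, 6), (14, 7), (15, 4), (15, 5), (15, 6), (15, 7), (16, 4), (16, 5), (16, 6), (16, 7), (17, 4), (17, 5), (17, 6), (17, 7), (21, 4), (21, 5), (21, 6), (21, 7), (26, 4), (26, 5), (26, 6), (26, 7), (30, 4), (30, 5), (30, 6), (30, 7), (31, 4), (31, 5), (31, 6), (31, 7)]
Unfold 5 (reflect across v@4): 96 holes -> [(0, 0), (0, 1), (0, 2), (0, 3), (0, 4), (0, 5), (0, 6), (0, 7), (1, 0), (1, 1), (1, 2), (1, 3), (1, 4), (1, 5), (1, 6), (1, 7), (5, 0), (5, 1), (5, 2), (5, 3), (5, 4), (5, 5), (5, 6), (5, 7), (10, 0), (10, 1), (10, 2), (10, 3), (10, 4), (10, 5), (10, 6), (10, 7), (14, 0), (14, 1), (14, 2), (14, 3), (14, 4), (14, 5), (14, 6), (14, 7), (15, 0), (15, 1), (15, 2), (15, 3), (15, 4), (15, 5), (15, 6), (15, 7), (16, 0), (16, 1), (16, 2), (16, 3), (16, 4), (16, 5), (16, 6), (16, 7), (17, 0), (17, 1), (17, 2), (17, 3), (17, 4), (17, 5), (17, 6), (17, 7), (21, 0), (21, 1), (21, 2), (21, 3), (21, 4), (21, 5), (21, 6), (21, 7), (26, 0), (26, 1), (26, 2), (26, 3), (26, 4), (26, 5), (26, 6), (26, 7), (30, 0), (30, 1), (30, 2), (30, 3), (30, 4), (30, 5), (30, 6), (30, 7), (31, 0), (31, 1), (31, 2), (31, 3), (31, 4), (31, 5), (31, 6), (31, 7)]
Holes: [(0, 0), (0, 1), (0, 2), (0, 3), (0, 4), (0, 5), (0, 6), (0, 7), (1, 0), (1, 1), (1, 2), (1, 3), (1, 4), (1, 5), (1, 6), (1, 7), (5, 0), (5, 1), (5, 2), (5, 3), (5, 4), (5, 5), (5, 6), (5, 7), (10, 0), (10, 1), (10, 2), (10, 3), (10, 4), (10, 5), (10, 6), (10, 7), (14, 0), (14, 1), (14, 2), (14, 3), (14, 4), (14, 5), (14, 6), (14, 7), (15, 0), (15, 1), (15, 2), (15, 3), (15, 4), (15, 5), (15, 6), (15, 7), (16, 0), (16, 1), (16, 2), (16, 3), (16, 4), (16, 5), (16, 6), (16, 7), (17, 0), (17, 1), (17, 2), (17, 3), (17, 4), (17, 5), (17, 6), (17, 7), (21, 0), (21, 1), (21, 2), (21, 3), (21, 4), (21, 5), (21, 6), (21, 7), (26, 0), (26, 1), (26, 2), (26, 3), (26, 4), (26, 5), (26, 6), (26, 7), (30, 0), (30, 1), (30, 2), (30, 3), (30, 4), (30, 5), (30, 6), (30, 7), (31, 0), (31, 1), (31, 2), (31, 3), (31, 4), (31, 5), (31, 6), (31, 7)]

Answer: no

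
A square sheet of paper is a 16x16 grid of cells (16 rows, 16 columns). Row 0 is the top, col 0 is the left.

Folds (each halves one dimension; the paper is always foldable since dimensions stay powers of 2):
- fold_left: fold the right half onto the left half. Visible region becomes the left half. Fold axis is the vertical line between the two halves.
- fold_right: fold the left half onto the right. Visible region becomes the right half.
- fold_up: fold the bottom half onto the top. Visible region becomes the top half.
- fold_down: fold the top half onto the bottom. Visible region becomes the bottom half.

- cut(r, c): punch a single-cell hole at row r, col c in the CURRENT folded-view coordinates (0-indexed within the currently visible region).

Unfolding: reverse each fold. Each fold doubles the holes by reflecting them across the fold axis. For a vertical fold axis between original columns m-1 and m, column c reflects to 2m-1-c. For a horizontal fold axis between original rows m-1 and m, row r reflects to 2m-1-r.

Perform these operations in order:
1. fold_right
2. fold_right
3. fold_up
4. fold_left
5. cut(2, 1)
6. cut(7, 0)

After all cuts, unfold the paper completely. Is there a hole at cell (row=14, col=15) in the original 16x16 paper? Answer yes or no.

Answer: no

Derivation:
Op 1 fold_right: fold axis v@8; visible region now rows[0,16) x cols[8,16) = 16x8
Op 2 fold_right: fold axis v@12; visible region now rows[0,16) x cols[12,16) = 16x4
Op 3 fold_up: fold axis h@8; visible region now rows[0,8) x cols[12,16) = 8x4
Op 4 fold_left: fold axis v@14; visible region now rows[0,8) x cols[12,14) = 8x2
Op 5 cut(2, 1): punch at orig (2,13); cuts so far [(2, 13)]; region rows[0,8) x cols[12,14) = 8x2
Op 6 cut(7, 0): punch at orig (7,12); cuts so far [(2, 13), (7, 12)]; region rows[0,8) x cols[12,14) = 8x2
Unfold 1 (reflect across v@14): 4 holes -> [(2, 13), (2, 14), (7, 12), (7, 15)]
Unfold 2 (reflect across h@8): 8 holes -> [(2, 13), (2, 14), (7, 12), (7, 15), (8, 12), (8, 15), (13, 13), (13, 14)]
Unfold 3 (reflect across v@12): 16 holes -> [(2, 9), (2, 10), (2, 13), (2, 14), (7, 8), (7, 11), (7, 12), (7, 15), (8, 8), (8, 11), (8, 12), (8, 15), (13, 9), (13, 10), (13, 13), (13, 14)]
Unfold 4 (reflect across v@8): 32 holes -> [(2, 1), (2, 2), (2, 5), (2, 6), (2, 9), (2, 10), (2, 13), (2, 14), (7, 0), (7, 3), (7, 4), (7, 7), (7, 8), (7, 11), (7, 12), (7, 15), (8, 0), (8, 3), (8, 4), (8, 7), (8, 8), (8, 11), (8, 12), (8, 15), (13, 1), (13, 2), (13, 5), (13, 6), (13, 9), (13, 10), (13, 13), (13, 14)]
Holes: [(2, 1), (2, 2), (2, 5), (2, 6), (2, 9), (2, 10), (2, 13), (2, 14), (7, 0), (7, 3), (7, 4), (7, 7), (7, 8), (7, 11), (7, 12), (7, 15), (8, 0), (8, 3), (8, 4), (8, 7), (8, 8), (8, 11), (8, 12), (8, 15), (13, 1), (13, 2), (13, 5), (13, 6), (13, 9), (13, 10), (13, 13), (13, 14)]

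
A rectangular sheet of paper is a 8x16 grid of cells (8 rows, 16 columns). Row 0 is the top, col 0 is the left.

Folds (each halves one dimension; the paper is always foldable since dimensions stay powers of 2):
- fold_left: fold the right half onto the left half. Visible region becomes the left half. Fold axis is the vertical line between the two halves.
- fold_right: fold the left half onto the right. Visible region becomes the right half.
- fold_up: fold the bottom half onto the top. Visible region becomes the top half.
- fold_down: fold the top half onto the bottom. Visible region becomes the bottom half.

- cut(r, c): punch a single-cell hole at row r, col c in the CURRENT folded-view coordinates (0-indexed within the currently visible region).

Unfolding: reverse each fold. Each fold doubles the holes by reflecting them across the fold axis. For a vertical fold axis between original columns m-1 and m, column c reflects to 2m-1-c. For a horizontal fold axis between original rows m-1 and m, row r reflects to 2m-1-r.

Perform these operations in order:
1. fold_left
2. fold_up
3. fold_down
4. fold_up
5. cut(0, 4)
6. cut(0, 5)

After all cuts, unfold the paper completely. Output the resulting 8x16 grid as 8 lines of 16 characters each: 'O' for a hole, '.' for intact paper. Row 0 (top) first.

Op 1 fold_left: fold axis v@8; visible region now rows[0,8) x cols[0,8) = 8x8
Op 2 fold_up: fold axis h@4; visible region now rows[0,4) x cols[0,8) = 4x8
Op 3 fold_down: fold axis h@2; visible region now rows[2,4) x cols[0,8) = 2x8
Op 4 fold_up: fold axis h@3; visible region now rows[2,3) x cols[0,8) = 1x8
Op 5 cut(0, 4): punch at orig (2,4); cuts so far [(2, 4)]; region rows[2,3) x cols[0,8) = 1x8
Op 6 cut(0, 5): punch at orig (2,5); cuts so far [(2, 4), (2, 5)]; region rows[2,3) x cols[0,8) = 1x8
Unfold 1 (reflect across h@3): 4 holes -> [(2, 4), (2, 5), (3, 4), (3, 5)]
Unfold 2 (reflect across h@2): 8 holes -> [(0, 4), (0, 5), (1, 4), (1, 5), (2, 4), (2, 5), (3, 4), (3, 5)]
Unfold 3 (reflect across h@4): 16 holes -> [(0, 4), (0, 5), (1, 4), (1, 5), (2, 4), (2, 5), (3, 4), (3, 5), (4, 4), (4, 5), (5, 4), (5, 5), (6, 4), (6, 5), (7, 4), (7, 5)]
Unfold 4 (reflect across v@8): 32 holes -> [(0, 4), (0, 5), (0, 10), (0, 11), (1, 4), (1, 5), (1, 10), (1, 11), (2, 4), (2, 5), (2, 10), (2, 11), (3, 4), (3, 5), (3, 10), (3, 11), (4, 4), (4, 5), (4, 10), (4, 11), (5, 4), (5, 5), (5, 10), (5, 11), (6, 4), (6, 5), (6, 10), (6, 11), (7, 4), (7, 5), (7, 10), (7, 11)]

Answer: ....OO....OO....
....OO....OO....
....OO....OO....
....OO....OO....
....OO....OO....
....OO....OO....
....OO....OO....
....OO....OO....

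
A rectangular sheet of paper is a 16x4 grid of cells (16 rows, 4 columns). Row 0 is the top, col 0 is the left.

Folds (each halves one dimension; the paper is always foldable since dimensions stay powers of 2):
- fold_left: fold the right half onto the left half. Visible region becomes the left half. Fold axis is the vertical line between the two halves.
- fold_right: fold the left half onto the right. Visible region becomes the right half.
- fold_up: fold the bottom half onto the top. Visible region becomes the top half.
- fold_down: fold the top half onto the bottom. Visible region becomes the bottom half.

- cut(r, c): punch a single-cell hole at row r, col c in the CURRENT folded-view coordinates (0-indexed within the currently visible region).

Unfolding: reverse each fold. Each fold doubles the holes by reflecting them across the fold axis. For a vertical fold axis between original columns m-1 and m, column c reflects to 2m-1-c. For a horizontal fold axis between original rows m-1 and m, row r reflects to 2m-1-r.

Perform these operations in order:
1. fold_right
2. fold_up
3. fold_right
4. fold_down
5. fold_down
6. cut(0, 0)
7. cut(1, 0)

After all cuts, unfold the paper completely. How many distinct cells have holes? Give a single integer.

Answer: 64

Derivation:
Op 1 fold_right: fold axis v@2; visible region now rows[0,16) x cols[2,4) = 16x2
Op 2 fold_up: fold axis h@8; visible region now rows[0,8) x cols[2,4) = 8x2
Op 3 fold_right: fold axis v@3; visible region now rows[0,8) x cols[3,4) = 8x1
Op 4 fold_down: fold axis h@4; visible region now rows[4,8) x cols[3,4) = 4x1
Op 5 fold_down: fold axis h@6; visible region now rows[6,8) x cols[3,4) = 2x1
Op 6 cut(0, 0): punch at orig (6,3); cuts so far [(6, 3)]; region rows[6,8) x cols[3,4) = 2x1
Op 7 cut(1, 0): punch at orig (7,3); cuts so far [(6, 3), (7, 3)]; region rows[6,8) x cols[3,4) = 2x1
Unfold 1 (reflect across h@6): 4 holes -> [(4, 3), (5, 3), (6, 3), (7, 3)]
Unfold 2 (reflect across h@4): 8 holes -> [(0, 3), (1, 3), (2, 3), (3, 3), (4, 3), (5, 3), (6, 3), (7, 3)]
Unfold 3 (reflect across v@3): 16 holes -> [(0, 2), (0, 3), (1, 2), (1, 3), (2, 2), (2, 3), (3, 2), (3, 3), (4, 2), (4, 3), (5, 2), (5, 3), (6, 2), (6, 3), (7, 2), (7, 3)]
Unfold 4 (reflect across h@8): 32 holes -> [(0, 2), (0, 3), (1, 2), (1, 3), (2, 2), (2, 3), (3, 2), (3, 3), (4, 2), (4, 3), (5, 2), (5, 3), (6, 2), (6, 3), (7, 2), (7, 3), (8, 2), (8, 3), (9, 2), (9, 3), (10, 2), (10, 3), (11, 2), (11, 3), (12, 2), (12, 3), (13, 2), (13, 3), (14, 2), (14, 3), (15, 2), (15, 3)]
Unfold 5 (reflect across v@2): 64 holes -> [(0, 0), (0, 1), (0, 2), (0, 3), (1, 0), (1, 1), (1, 2), (1, 3), (2, 0), (2, 1), (2, 2), (2, 3), (3, 0), (3, 1), (3, 2), (3, 3), (4, 0), (4, 1), (4, 2), (4, 3), (5, 0), (5, 1), (5, 2), (5, 3), (6, 0), (6, 1), (6, 2), (6, 3), (7, 0), (7, 1), (7, 2), (7, 3), (8, 0), (8, 1), (8, 2), (8, 3), (9, 0), (9, 1), (9, 2), (9, 3), (10, 0), (10, 1), (10, 2), (10, 3), (11, 0), (11, 1), (11, 2), (11, 3), (12, 0), (12, 1), (12, 2), (12, 3), (13, 0), (13, 1), (13, 2), (13, 3), (14, 0), (14, 1), (14, 2), (14, 3), (15, 0), (15, 1), (15, 2), (15, 3)]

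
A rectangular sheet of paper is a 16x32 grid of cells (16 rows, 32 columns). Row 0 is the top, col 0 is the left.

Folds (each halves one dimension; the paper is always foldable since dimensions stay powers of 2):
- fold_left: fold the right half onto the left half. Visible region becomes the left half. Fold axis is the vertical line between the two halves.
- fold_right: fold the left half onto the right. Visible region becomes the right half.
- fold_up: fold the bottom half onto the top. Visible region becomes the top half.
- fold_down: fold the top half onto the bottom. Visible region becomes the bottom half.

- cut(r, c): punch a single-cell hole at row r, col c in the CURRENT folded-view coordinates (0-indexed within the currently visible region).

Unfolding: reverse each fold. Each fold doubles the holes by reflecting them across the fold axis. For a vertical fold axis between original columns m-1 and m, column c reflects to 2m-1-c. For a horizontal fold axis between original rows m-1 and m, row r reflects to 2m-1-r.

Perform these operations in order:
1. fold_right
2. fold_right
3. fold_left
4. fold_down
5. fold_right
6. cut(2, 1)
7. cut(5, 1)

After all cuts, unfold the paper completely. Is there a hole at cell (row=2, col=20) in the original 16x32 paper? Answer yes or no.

Answer: yes

Derivation:
Op 1 fold_right: fold axis v@16; visible region now rows[0,16) x cols[16,32) = 16x16
Op 2 fold_right: fold axis v@24; visible region now rows[0,16) x cols[24,32) = 16x8
Op 3 fold_left: fold axis v@28; visible region now rows[0,16) x cols[24,28) = 16x4
Op 4 fold_down: fold axis h@8; visible region now rows[8,16) x cols[24,28) = 8x4
Op 5 fold_right: fold axis v@26; visible region now rows[8,16) x cols[26,28) = 8x2
Op 6 cut(2, 1): punch at orig (10,27); cuts so far [(10, 27)]; region rows[8,16) x cols[26,28) = 8x2
Op 7 cut(5, 1): punch at orig (13,27); cuts so far [(10, 27), (13, 27)]; region rows[8,16) x cols[26,28) = 8x2
Unfold 1 (reflect across v@26): 4 holes -> [(10, 24), (10, 27), (13, 24), (13, 27)]
Unfold 2 (reflect across h@8): 8 holes -> [(2, 24), (2, 27), (5, 24), (5, 27), (10, 24), (10, 27), (13, 24), (13, 27)]
Unfold 3 (reflect across v@28): 16 holes -> [(2, 24), (2, 27), (2, 28), (2, 31), (5, 24), (5, 27), (5, 28), (5, 31), (10, 24), (10, 27), (10, 28), (10, 31), (13, 24), (13, 27), (13, 28), (13, 31)]
Unfold 4 (reflect across v@24): 32 holes -> [(2, 16), (2, 19), (2, 20), (2, 23), (2, 24), (2, 27), (2, 28), (2, 31), (5, 16), (5, 19), (5, 20), (5, 23), (5, 24), (5, 27), (5, 28), (5, 31), (10, 16), (10, 19), (10, 20), (10, 23), (10, 24), (10, 27), (10, 28), (10, 31), (13, 16), (13, 19), (13, 20), (13, 23), (13, 24), (13, 27), (13, 28), (13, 31)]
Unfold 5 (reflect across v@16): 64 holes -> [(2, 0), (2, 3), (2, 4), (2, 7), (2, 8), (2, 11), (2, 12), (2, 15), (2, 16), (2, 19), (2, 20), (2, 23), (2, 24), (2, 27), (2, 28), (2, 31), (5, 0), (5, 3), (5, 4), (5, 7), (5, 8), (5, 11), (5, 12), (5, 15), (5, 16), (5, 19), (5, 20), (5, 23), (5, 24), (5, 27), (5, 28), (5, 31), (10, 0), (10, 3), (10, 4), (10, 7), (10, 8), (10, 11), (10, 12), (10, 15), (10, 16), (10, 19), (10, 20), (10, 23), (10, 24), (10, 27), (10, 28), (10, 31), (13, 0), (13, 3), (13, 4), (13, 7), (13, 8), (13, 11), (13, 12), (13, 15), (13, 16), (13, 19), (13, 20), (13, 23), (13, 24), (13, 27), (13, 28), (13, 31)]
Holes: [(2, 0), (2, 3), (2, 4), (2, 7), (2, 8), (2, 11), (2, 12), (2, 15), (2, 16), (2, 19), (2, 20), (2, 23), (2, 24), (2, 27), (2, 28), (2, 31), (5, 0), (5, 3), (5, 4), (5, 7), (5, 8), (5, 11), (5, 12), (5, 15), (5, 16), (5, 19), (5, 20), (5, 23), (5, 24), (5, 27), (5, 28), (5, 31), (10, 0), (10, 3), (10, 4), (10, 7), (10, 8), (10, 11), (10, 12), (10, 15), (10, 16), (10, 19), (10, 20), (10, 23), (10, 24), (10, 27), (10, 28), (10, 31), (13, 0), (13, 3), (13, 4), (13, 7), (13, 8), (13, 11), (13, 12), (13, 15), (13, 16), (13, 19), (13, 20), (13, 23), (13, 24), (13, 27), (13, 28), (13, 31)]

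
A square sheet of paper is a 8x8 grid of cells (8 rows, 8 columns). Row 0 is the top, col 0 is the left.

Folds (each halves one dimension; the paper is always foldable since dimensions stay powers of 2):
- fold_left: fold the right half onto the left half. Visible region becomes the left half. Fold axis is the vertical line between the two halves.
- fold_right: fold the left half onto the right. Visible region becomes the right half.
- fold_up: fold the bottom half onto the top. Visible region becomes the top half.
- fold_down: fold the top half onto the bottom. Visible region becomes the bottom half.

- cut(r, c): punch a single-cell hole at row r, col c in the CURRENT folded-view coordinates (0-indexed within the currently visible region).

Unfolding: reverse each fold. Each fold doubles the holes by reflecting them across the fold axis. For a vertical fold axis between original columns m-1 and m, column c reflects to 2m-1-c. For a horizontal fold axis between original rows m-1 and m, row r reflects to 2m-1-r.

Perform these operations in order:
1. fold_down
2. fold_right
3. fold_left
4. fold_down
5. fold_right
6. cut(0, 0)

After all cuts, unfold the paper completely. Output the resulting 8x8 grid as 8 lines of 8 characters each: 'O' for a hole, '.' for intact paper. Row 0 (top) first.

Answer: ........
OOOOOOOO
OOOOOOOO
........
........
OOOOOOOO
OOOOOOOO
........

Derivation:
Op 1 fold_down: fold axis h@4; visible region now rows[4,8) x cols[0,8) = 4x8
Op 2 fold_right: fold axis v@4; visible region now rows[4,8) x cols[4,8) = 4x4
Op 3 fold_left: fold axis v@6; visible region now rows[4,8) x cols[4,6) = 4x2
Op 4 fold_down: fold axis h@6; visible region now rows[6,8) x cols[4,6) = 2x2
Op 5 fold_right: fold axis v@5; visible region now rows[6,8) x cols[5,6) = 2x1
Op 6 cut(0, 0): punch at orig (6,5); cuts so far [(6, 5)]; region rows[6,8) x cols[5,6) = 2x1
Unfold 1 (reflect across v@5): 2 holes -> [(6, 4), (6, 5)]
Unfold 2 (reflect across h@6): 4 holes -> [(5, 4), (5, 5), (6, 4), (6, 5)]
Unfold 3 (reflect across v@6): 8 holes -> [(5, 4), (5, 5), (5, 6), (5, 7), (6, 4), (6, 5), (6, 6), (6, 7)]
Unfold 4 (reflect across v@4): 16 holes -> [(5, 0), (5, 1), (5, 2), (5, 3), (5, 4), (5, 5), (5, 6), (5, 7), (6, 0), (6, 1), (6, 2), (6, 3), (6, 4), (6, 5), (6, 6), (6, 7)]
Unfold 5 (reflect across h@4): 32 holes -> [(1, 0), (1, 1), (1, 2), (1, 3), (1, 4), (1, 5), (1, 6), (1, 7), (2, 0), (2, 1), (2, 2), (2, 3), (2, 4), (2, 5), (2, 6), (2, 7), (5, 0), (5, 1), (5, 2), (5, 3), (5, 4), (5, 5), (5, 6), (5, 7), (6, 0), (6, 1), (6, 2), (6, 3), (6, 4), (6, 5), (6, 6), (6, 7)]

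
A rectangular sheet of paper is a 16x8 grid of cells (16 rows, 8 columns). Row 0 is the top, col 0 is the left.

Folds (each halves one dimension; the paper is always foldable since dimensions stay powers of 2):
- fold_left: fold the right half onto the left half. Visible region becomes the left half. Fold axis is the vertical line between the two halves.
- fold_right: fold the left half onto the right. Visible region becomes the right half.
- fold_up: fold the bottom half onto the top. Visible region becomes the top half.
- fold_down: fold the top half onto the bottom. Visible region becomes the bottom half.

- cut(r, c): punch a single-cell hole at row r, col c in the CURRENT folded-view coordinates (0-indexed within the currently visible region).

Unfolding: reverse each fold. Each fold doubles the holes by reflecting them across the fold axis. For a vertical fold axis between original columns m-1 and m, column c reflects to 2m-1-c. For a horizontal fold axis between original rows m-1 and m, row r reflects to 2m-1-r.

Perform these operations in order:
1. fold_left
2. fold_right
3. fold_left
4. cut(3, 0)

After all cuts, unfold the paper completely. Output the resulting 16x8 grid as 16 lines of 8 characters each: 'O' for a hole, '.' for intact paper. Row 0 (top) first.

Answer: ........
........
........
OOOOOOOO
........
........
........
........
........
........
........
........
........
........
........
........

Derivation:
Op 1 fold_left: fold axis v@4; visible region now rows[0,16) x cols[0,4) = 16x4
Op 2 fold_right: fold axis v@2; visible region now rows[0,16) x cols[2,4) = 16x2
Op 3 fold_left: fold axis v@3; visible region now rows[0,16) x cols[2,3) = 16x1
Op 4 cut(3, 0): punch at orig (3,2); cuts so far [(3, 2)]; region rows[0,16) x cols[2,3) = 16x1
Unfold 1 (reflect across v@3): 2 holes -> [(3, 2), (3, 3)]
Unfold 2 (reflect across v@2): 4 holes -> [(3, 0), (3, 1), (3, 2), (3, 3)]
Unfold 3 (reflect across v@4): 8 holes -> [(3, 0), (3, 1), (3, 2), (3, 3), (3, 4), (3, 5), (3, 6), (3, 7)]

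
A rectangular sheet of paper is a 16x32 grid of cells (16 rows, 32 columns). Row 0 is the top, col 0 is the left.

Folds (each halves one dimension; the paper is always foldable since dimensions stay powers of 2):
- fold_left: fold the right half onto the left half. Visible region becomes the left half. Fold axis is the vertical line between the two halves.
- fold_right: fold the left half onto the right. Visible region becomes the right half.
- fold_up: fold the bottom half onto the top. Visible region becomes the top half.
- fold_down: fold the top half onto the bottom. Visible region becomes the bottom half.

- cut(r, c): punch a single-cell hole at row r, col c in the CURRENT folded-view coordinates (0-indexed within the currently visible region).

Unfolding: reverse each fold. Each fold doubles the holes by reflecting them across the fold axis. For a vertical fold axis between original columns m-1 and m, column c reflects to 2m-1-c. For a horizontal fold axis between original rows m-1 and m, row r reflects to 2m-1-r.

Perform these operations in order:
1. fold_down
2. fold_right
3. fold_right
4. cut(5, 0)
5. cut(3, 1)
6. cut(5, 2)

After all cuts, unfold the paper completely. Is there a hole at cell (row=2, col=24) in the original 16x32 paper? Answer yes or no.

Op 1 fold_down: fold axis h@8; visible region now rows[8,16) x cols[0,32) = 8x32
Op 2 fold_right: fold axis v@16; visible region now rows[8,16) x cols[16,32) = 8x16
Op 3 fold_right: fold axis v@24; visible region now rows[8,16) x cols[24,32) = 8x8
Op 4 cut(5, 0): punch at orig (13,24); cuts so far [(13, 24)]; region rows[8,16) x cols[24,32) = 8x8
Op 5 cut(3, 1): punch at orig (11,25); cuts so far [(11, 25), (13, 24)]; region rows[8,16) x cols[24,32) = 8x8
Op 6 cut(5, 2): punch at orig (13,26); cuts so far [(11, 25), (13, 24), (13, 26)]; region rows[8,16) x cols[24,32) = 8x8
Unfold 1 (reflect across v@24): 6 holes -> [(11, 22), (11, 25), (13, 21), (13, 23), (13, 24), (13, 26)]
Unfold 2 (reflect across v@16): 12 holes -> [(11, 6), (11, 9), (11, 22), (11, 25), (13, 5), (13, 7), (13, 8), (13, 10), (13, 21), (13, 23), (13, 24), (13, 26)]
Unfold 3 (reflect across h@8): 24 holes -> [(2, 5), (2, 7), (2, 8), (2, 10), (2, 21), (2, 23), (2, 24), (2, 26), (4, 6), (4, 9), (4, 22), (4, 25), (11, 6), (11, 9), (11, 22), (11, 25), (13, 5), (13, 7), (13, 8), (13, 10), (13, 21), (13, 23), (13, 24), (13, 26)]
Holes: [(2, 5), (2, 7), (2, 8), (2, 10), (2, 21), (2, 23), (2, 24), (2, 26), (4, 6), (4, 9), (4, 22), (4, 25), (11, 6), (11, 9), (11, 22), (11, 25), (13, 5), (13, 7), (13, 8), (13, 10), (13, 21), (13, 23), (13, 24), (13, 26)]

Answer: yes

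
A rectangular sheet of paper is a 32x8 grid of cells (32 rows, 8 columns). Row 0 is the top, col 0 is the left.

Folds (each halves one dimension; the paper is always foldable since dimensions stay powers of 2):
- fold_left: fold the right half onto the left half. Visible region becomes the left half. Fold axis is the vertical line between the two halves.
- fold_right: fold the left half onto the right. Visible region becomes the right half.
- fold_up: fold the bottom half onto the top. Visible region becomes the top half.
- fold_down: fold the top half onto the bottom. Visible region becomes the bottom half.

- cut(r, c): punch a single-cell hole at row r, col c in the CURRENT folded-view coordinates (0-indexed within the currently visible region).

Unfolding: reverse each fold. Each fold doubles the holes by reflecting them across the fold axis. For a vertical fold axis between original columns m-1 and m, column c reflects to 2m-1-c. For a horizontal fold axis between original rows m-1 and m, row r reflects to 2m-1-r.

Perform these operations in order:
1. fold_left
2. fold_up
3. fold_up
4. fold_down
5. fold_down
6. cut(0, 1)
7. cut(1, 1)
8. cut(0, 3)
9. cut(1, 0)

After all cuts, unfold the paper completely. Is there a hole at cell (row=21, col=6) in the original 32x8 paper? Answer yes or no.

Answer: yes

Derivation:
Op 1 fold_left: fold axis v@4; visible region now rows[0,32) x cols[0,4) = 32x4
Op 2 fold_up: fold axis h@16; visible region now rows[0,16) x cols[0,4) = 16x4
Op 3 fold_up: fold axis h@8; visible region now rows[0,8) x cols[0,4) = 8x4
Op 4 fold_down: fold axis h@4; visible region now rows[4,8) x cols[0,4) = 4x4
Op 5 fold_down: fold axis h@6; visible region now rows[6,8) x cols[0,4) = 2x4
Op 6 cut(0, 1): punch at orig (6,1); cuts so far [(6, 1)]; region rows[6,8) x cols[0,4) = 2x4
Op 7 cut(1, 1): punch at orig (7,1); cuts so far [(6, 1), (7, 1)]; region rows[6,8) x cols[0,4) = 2x4
Op 8 cut(0, 3): punch at orig (6,3); cuts so far [(6, 1), (6, 3), (7, 1)]; region rows[6,8) x cols[0,4) = 2x4
Op 9 cut(1, 0): punch at orig (7,0); cuts so far [(6, 1), (6, 3), (7, 0), (7, 1)]; region rows[6,8) x cols[0,4) = 2x4
Unfold 1 (reflect across h@6): 8 holes -> [(4, 0), (4, 1), (5, 1), (5, 3), (6, 1), (6, 3), (7, 0), (7, 1)]
Unfold 2 (reflect across h@4): 16 holes -> [(0, 0), (0, 1), (1, 1), (1, 3), (2, 1), (2, 3), (3, 0), (3, 1), (4, 0), (4, 1), (5, 1), (5, 3), (6, 1), (6, 3), (7, 0), (7, 1)]
Unfold 3 (reflect across h@8): 32 holes -> [(0, 0), (0, 1), (1, 1), (1, 3), (2, 1), (2, 3), (3, 0), (3, 1), (4, 0), (4, 1), (5, 1), (5, 3), (6, 1), (6, 3), (7, 0), (7, 1), (8, 0), (8, 1), (9, 1), (9, 3), (10, 1), (10, 3), (11, 0), (11, 1), (12, 0), (12, 1), (13, 1), (13, 3), (14, 1), (14, 3), (15, 0), (15, 1)]
Unfold 4 (reflect across h@16): 64 holes -> [(0, 0), (0, 1), (1, 1), (1, 3), (2, 1), (2, 3), (3, 0), (3, 1), (4, 0), (4, 1), (5, 1), (5, 3), (6, 1), (6, 3), (7, 0), (7, 1), (8, 0), (8, 1), (9, 1), (9, 3), (10, 1), (10, 3), (11, 0), (11, 1), (12, 0), (12, 1), (13, 1), (13, 3), (14, 1), (14, 3), (15, 0), (15, 1), (16, 0), (16, 1), (17, 1), (17, 3), (18, 1), (18, 3), (19, 0), (19, 1), (20, 0), (20, 1), (21, 1), (21, 3), (22, 1), (22, 3), (23, 0), (23, 1), (24, 0), (24, 1), (25, 1), (25, 3), (26, 1), (26, 3), (27, 0), (27, 1), (28, 0), (28, 1), (29, 1), (29, 3), (30, 1), (30, 3), (31, 0), (31, 1)]
Unfold 5 (reflect across v@4): 128 holes -> [(0, 0), (0, 1), (0, 6), (0, 7), (1, 1), (1, 3), (1, 4), (1, 6), (2, 1), (2, 3), (2, 4), (2, 6), (3, 0), (3, 1), (3, 6), (3, 7), (4, 0), (4, 1), (4, 6), (4, 7), (5, 1), (5, 3), (5, 4), (5, 6), (6, 1), (6, 3), (6, 4), (6, 6), (7, 0), (7, 1), (7, 6), (7, 7), (8, 0), (8, 1), (8, 6), (8, 7), (9, 1), (9, 3), (9, 4), (9, 6), (10, 1), (10, 3), (10, 4), (10, 6), (11, 0), (11, 1), (11, 6), (11, 7), (12, 0), (12, 1), (12, 6), (12, 7), (13, 1), (13, 3), (13, 4), (13, 6), (14, 1), (14, 3), (14, 4), (14, 6), (15, 0), (15, 1), (15, 6), (15, 7), (16, 0), (16, 1), (16, 6), (16, 7), (17, 1), (17, 3), (17, 4), (17, 6), (18, 1), (18, 3), (18, 4), (18, 6), (19, 0), (19, 1), (19, 6), (19, 7), (20, 0), (20, 1), (20, 6), (20, 7), (21, 1), (21, 3), (21, 4), (21, 6), (22, 1), (22, 3), (22, 4), (22, 6), (23, 0), (23, 1), (23, 6), (23, 7), (24, 0), (24, 1), (24, 6), (24, 7), (25, 1), (25, 3), (25, 4), (25, 6), (26, 1), (26, 3), (26, 4), (26, 6), (27, 0), (27, 1), (27, 6), (27, 7), (28, 0), (28, 1), (28, 6), (28, 7), (29, 1), (29, 3), (29, 4), (29, 6), (30, 1), (30, 3), (30, 4), (30, 6), (31, 0), (31, 1), (31, 6), (31, 7)]
Holes: [(0, 0), (0, 1), (0, 6), (0, 7), (1, 1), (1, 3), (1, 4), (1, 6), (2, 1), (2, 3), (2, 4), (2, 6), (3, 0), (3, 1), (3, 6), (3, 7), (4, 0), (4, 1), (4, 6), (4, 7), (5, 1), (5, 3), (5, 4), (5, 6), (6, 1), (6, 3), (6, 4), (6, 6), (7, 0), (7, 1), (7, 6), (7, 7), (8, 0), (8, 1), (8, 6), (8, 7), (9, 1), (9, 3), (9, 4), (9, 6), (10, 1), (10, 3), (10, 4), (10, 6), (11, 0), (11, 1), (11, 6), (11, 7), (12, 0), (12, 1), (12, 6), (12, 7), (13, 1), (13, 3), (13, 4), (13, 6), (14, 1), (14, 3), (14, 4), (14, 6), (15, 0), (15, 1), (15, 6), (15, 7), (16, 0), (16, 1), (16, 6), (16, 7), (17, 1), (17, 3), (17, 4), (17, 6), (18, 1), (18, 3), (18, 4), (18, 6), (19, 0), (19, 1), (19, 6), (19, 7), (20, 0), (20, 1), (20, 6), (20, 7), (21, 1), (21, 3), (21, 4), (21, 6), (22, 1), (22, 3), (22, 4), (22, 6), (23, 0), (23, 1), (23, 6), (23, 7), (24, 0), (24, 1), (24, 6), (24, 7), (25, 1), (25, 3), (25, 4), (25, 6), (26, 1), (26, 3), (26, 4), (26, 6), (27, 0), (27, 1), (27, 6), (27, 7), (28, 0), (28, 1), (28, 6), (28, 7), (29, 1), (29, 3), (29, 4), (29, 6), (30, 1), (30, 3), (30, 4), (30, 6), (31, 0), (31, 1), (31, 6), (31, 7)]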